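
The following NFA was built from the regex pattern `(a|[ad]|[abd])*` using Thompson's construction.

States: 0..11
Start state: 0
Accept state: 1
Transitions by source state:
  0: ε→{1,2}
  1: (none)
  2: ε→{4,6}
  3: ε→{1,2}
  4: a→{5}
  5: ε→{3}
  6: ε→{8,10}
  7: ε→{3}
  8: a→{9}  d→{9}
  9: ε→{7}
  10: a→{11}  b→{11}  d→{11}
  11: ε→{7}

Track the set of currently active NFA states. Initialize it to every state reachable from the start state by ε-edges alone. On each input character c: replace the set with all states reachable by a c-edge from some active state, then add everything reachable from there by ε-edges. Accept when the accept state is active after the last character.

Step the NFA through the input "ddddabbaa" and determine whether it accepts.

Answer: ACCEPT

Steps:
initial (ε-close {0}): {0,1,2,4,6,8,10}
'd' @ 1: {1,2,3,4,6,7,8,9,10,11}  (accept∈set)
'd' @ 2: {1,2,3,4,6,7,8,9,10,11}  (accept∈set)
'd' @ 3: {1,2,3,4,6,7,8,9,10,11}  (accept∈set)
'd' @ 4: {1,2,3,4,6,7,8,9,10,11}  (accept∈set)
'a' @ 5: {1,2,3,4,5,6,7,8,9,10,11}  (accept∈set)
'b' @ 6: {1,2,3,4,6,7,8,10,11}  (accept∈set)
'b' @ 7: {1,2,3,4,6,7,8,10,11}  (accept∈set)
'a' @ 8: {1,2,3,4,5,6,7,8,9,10,11}  (accept∈set)
'a' @ 9: {1,2,3,4,5,6,7,8,9,10,11}  (accept∈set)
after full input: {1,2,3,4,5,6,7,8,9,10,11}  (accept=1 in)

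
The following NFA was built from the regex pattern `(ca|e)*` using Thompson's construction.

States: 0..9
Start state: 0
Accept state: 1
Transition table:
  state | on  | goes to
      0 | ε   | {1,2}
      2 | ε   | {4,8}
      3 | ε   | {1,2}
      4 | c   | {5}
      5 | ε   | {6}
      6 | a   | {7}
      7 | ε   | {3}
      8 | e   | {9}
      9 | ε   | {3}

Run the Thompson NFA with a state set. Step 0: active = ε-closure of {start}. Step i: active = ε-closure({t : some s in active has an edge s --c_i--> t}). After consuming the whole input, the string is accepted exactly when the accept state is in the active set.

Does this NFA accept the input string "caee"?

initial (ε-close {0}): {0,1,2,4,8}
'c' @ 1: {5,6}
'a' @ 2: {1,2,3,4,7,8}  (accept∈set)
'e' @ 3: {1,2,3,4,8,9}  (accept∈set)
'e' @ 4: {1,2,3,4,8,9}  (accept∈set)
end set {1,2,3,4,8,9} — state 1 in

Answer: ACCEPT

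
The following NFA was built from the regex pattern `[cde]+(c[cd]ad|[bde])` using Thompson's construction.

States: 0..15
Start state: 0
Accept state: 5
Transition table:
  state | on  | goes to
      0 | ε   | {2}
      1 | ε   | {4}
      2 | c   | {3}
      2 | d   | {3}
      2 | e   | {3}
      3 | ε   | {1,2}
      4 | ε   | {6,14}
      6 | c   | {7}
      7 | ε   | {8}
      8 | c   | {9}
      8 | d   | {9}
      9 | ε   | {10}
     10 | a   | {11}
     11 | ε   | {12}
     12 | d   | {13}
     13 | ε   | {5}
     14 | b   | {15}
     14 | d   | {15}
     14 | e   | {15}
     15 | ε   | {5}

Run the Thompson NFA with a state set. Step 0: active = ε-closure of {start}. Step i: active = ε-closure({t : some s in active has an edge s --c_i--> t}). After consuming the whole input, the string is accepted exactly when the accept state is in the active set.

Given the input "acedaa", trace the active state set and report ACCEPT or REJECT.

Answer: REJECT

Steps:
start: ε-closure({0}) = {0,2}
'a' @ 1: {}  — no active states
rest 'cedaa' ignored (set empty)
end set {} — state 5 not in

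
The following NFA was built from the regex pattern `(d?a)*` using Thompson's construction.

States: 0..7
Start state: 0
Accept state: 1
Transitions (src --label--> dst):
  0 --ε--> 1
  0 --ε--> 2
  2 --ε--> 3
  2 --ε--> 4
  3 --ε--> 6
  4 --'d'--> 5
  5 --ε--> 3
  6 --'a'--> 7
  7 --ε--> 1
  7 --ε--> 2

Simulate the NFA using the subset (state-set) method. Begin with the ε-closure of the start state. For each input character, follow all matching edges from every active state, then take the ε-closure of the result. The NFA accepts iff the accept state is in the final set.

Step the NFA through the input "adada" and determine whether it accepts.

Answer: ACCEPT

Steps:
initial (ε-close {0}): {0,1,2,3,4,6}
'a' @ 1: {1,2,3,4,6,7}  (accept∈set)
'd' @ 2: {3,5,6}
'a' @ 3: {1,2,3,4,6,7}  (accept∈set)
'd' @ 4: {3,5,6}
'a' @ 5: {1,2,3,4,6,7}  (accept∈set)
final: {1,2,3,4,6,7}; accept 1 in set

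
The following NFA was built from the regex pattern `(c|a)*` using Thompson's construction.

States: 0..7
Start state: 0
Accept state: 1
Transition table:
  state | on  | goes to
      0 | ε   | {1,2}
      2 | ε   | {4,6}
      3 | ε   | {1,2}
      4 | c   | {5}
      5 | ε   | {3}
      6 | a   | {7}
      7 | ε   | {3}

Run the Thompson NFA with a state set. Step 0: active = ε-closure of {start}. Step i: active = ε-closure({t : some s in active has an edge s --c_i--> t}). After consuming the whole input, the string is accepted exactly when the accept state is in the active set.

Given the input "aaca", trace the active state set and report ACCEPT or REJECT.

Answer: ACCEPT

Trace:
S₀ = ε-closure({0}) = {0,1,2,4,6}
'a' @ 1: {1,2,3,4,6,7}  (accept∈set)
'a' @ 2: {1,2,3,4,6,7}  (accept∈set)
'c' @ 3: {1,2,3,4,5,6}  (accept∈set)
'a' @ 4: {1,2,3,4,6,7}  (accept∈set)
final: {1,2,3,4,6,7}; accept 1 in set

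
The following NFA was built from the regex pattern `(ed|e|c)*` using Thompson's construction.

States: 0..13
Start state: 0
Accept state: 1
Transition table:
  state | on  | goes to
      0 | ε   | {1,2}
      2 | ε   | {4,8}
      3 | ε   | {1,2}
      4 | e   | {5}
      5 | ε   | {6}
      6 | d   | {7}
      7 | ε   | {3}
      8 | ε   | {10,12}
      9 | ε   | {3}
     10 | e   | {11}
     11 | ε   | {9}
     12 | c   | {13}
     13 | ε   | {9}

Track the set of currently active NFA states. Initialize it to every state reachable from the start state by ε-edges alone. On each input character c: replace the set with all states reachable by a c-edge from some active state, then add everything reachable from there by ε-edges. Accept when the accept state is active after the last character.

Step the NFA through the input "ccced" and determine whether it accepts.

Answer: ACCEPT

Trace:
start: ε-closure({0}) = {0,1,2,4,8,10,12}
'c' @ 1: {1,2,3,4,8,9,10,12,13}  [accepting]
'c' @ 2: {1,2,3,4,8,9,10,12,13}  [accepting]
'c' @ 3: {1,2,3,4,8,9,10,12,13}  [accepting]
'e' @ 4: {1,2,3,4,5,6,8,9,10,11,12}  [accepting]
'd' @ 5: {1,2,3,4,7,8,10,12}  [accepting]
after full input: {1,2,3,4,7,8,10,12}  (accept=1 in)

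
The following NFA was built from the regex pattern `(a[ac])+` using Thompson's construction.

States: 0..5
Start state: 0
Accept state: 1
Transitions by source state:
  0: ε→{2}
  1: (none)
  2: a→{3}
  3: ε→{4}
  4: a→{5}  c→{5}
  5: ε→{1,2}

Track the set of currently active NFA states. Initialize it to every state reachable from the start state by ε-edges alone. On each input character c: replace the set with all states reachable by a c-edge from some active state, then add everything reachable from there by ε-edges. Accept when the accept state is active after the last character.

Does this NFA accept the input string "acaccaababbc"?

Answer: REJECT

Derivation:
start: ε-closure({0}) = {0,2}
'a' @ 1: {3,4}
'c' @ 2: {1,2,5}  ✓accept
'a' @ 3: {3,4}
'c' @ 4: {1,2,5}  ✓accept
'c' @ 5: {}  — dead — no transitions
rest 'aababbc' ignored (set empty)
final: {}; accept 1 not in set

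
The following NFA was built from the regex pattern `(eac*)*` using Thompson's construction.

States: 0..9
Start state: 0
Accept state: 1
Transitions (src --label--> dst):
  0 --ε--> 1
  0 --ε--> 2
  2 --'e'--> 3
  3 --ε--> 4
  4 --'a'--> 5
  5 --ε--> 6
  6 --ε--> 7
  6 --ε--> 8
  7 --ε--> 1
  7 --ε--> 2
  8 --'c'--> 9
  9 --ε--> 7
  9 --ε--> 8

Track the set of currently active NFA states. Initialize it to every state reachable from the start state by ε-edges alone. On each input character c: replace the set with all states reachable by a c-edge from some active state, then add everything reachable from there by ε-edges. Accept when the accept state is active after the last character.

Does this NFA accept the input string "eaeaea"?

start: ε-closure({0}) = {0,1,2}
'e' @ 1: {3,4}
'a' @ 2: {1,2,5,6,7,8}  [accepting]
'e' @ 3: {3,4}
'a' @ 4: {1,2,5,6,7,8}  [accepting]
'e' @ 5: {3,4}
'a' @ 6: {1,2,5,6,7,8}  [accepting]
end set {1,2,5,6,7,8} — state 1 in

Answer: ACCEPT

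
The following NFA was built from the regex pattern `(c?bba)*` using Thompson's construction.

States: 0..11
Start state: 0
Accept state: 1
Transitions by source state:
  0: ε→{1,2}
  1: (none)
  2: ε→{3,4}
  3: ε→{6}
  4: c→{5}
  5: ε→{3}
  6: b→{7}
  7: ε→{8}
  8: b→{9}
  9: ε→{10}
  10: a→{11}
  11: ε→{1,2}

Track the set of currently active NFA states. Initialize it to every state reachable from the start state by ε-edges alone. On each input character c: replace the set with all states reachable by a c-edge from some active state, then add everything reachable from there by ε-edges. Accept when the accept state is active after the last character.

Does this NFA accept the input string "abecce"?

initial (ε-close {0}): {0,1,2,3,4,6}
'a' @ 1: {}  — state set empty
rest 'becce' ignored (set empty)
final: {}; accept 1 not in set

Answer: REJECT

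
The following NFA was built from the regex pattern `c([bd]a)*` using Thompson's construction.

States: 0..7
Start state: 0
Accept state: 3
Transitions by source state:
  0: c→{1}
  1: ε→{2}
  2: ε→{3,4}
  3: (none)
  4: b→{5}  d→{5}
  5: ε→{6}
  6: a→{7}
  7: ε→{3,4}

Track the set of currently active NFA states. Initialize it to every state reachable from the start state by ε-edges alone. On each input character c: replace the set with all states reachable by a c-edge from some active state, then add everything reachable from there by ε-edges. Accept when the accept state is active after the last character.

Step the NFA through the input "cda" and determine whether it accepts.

Answer: ACCEPT

Derivation:
S₀ = ε-closure({0}) = {0}
'c' @ 1: {1,2,3,4}  ✓accept
'd' @ 2: {5,6}
'a' @ 3: {3,4,7}  ✓accept
final: {3,4,7}; accept 3 in set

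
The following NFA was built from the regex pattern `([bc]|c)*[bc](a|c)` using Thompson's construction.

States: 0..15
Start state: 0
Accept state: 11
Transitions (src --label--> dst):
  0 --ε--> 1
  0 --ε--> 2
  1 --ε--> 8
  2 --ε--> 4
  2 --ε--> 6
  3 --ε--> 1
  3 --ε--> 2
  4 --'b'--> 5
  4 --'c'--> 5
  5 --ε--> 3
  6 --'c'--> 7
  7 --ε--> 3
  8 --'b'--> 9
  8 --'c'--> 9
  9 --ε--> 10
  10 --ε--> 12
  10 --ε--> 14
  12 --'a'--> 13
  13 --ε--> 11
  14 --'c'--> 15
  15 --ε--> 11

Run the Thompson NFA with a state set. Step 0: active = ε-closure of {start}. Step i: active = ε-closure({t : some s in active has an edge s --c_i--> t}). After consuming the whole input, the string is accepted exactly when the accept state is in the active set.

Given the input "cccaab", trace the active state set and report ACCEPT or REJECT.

start: ε-closure({0}) = {0,1,2,4,6,8}
'c' @ 1: {1,2,3,4,5,6,7,8,9,10,12,14}
'c' @ 2: {1,2,3,4,5,6,7,8,9,10,11,12,14,15}  [accepting]
'c' @ 3: {1,2,3,4,5,6,7,8,9,10,11,12,14,15}  [accepting]
'a' @ 4: {11,13}  [accepting]
'a' @ 5: {}  — dead — no transitions
rest 'b' ignored (set empty)
end set {} — state 11 not in

Answer: REJECT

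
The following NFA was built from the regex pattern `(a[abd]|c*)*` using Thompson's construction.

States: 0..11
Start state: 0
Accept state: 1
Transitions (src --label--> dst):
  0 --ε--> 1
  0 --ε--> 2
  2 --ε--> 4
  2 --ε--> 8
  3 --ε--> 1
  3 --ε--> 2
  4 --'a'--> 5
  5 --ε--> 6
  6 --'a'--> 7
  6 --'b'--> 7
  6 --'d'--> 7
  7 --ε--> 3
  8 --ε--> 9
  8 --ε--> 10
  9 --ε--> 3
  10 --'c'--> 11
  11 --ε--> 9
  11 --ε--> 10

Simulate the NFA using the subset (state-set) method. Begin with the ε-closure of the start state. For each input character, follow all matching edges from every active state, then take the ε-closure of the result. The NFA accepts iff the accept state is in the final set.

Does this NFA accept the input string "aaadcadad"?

Answer: ACCEPT

Trace:
S₀ = ε-closure({0}) = {0,1,2,3,4,8,9,10}
'a' @ 1: {5,6}
'a' @ 2: {1,2,3,4,7,8,9,10}  ✓accept
'a' @ 3: {5,6}
'd' @ 4: {1,2,3,4,7,8,9,10}  ✓accept
'c' @ 5: {1,2,3,4,8,9,10,11}  ✓accept
'a' @ 6: {5,6}
'd' @ 7: {1,2,3,4,7,8,9,10}  ✓accept
'a' @ 8: {5,6}
'd' @ 9: {1,2,3,4,7,8,9,10}  ✓accept
after full input: {1,2,3,4,7,8,9,10}  (accept=1 in)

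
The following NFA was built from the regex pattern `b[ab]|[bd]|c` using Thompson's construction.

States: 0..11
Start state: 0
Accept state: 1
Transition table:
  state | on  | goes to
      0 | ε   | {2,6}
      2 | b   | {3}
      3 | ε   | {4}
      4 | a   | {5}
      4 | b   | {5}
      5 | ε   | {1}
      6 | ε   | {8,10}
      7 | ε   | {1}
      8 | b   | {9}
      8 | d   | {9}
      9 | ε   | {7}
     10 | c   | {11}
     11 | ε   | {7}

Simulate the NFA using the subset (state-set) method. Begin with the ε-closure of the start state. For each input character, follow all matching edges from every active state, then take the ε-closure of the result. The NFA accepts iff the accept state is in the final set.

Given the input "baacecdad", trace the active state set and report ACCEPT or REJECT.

start: ε-closure({0}) = {0,2,6,8,10}
'b' @ 1: {1,3,4,7,9}  [accepting]
'a' @ 2: {1,5}  [accepting]
'a' @ 3: {}  — state set empty
rest 'cecdad' ignored (set empty)
end set {} — state 1 not in

Answer: REJECT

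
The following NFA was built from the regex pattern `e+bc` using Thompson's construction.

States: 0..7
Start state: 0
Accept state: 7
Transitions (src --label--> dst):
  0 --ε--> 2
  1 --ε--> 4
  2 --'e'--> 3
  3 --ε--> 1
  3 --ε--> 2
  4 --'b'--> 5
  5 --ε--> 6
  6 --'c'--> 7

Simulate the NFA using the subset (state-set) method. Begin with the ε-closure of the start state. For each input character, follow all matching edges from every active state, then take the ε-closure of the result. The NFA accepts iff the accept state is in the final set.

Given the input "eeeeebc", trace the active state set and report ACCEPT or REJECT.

S₀ = ε-closure({0}) = {0,2}
'e' @ 1: {1,2,3,4}
'e' @ 2: {1,2,3,4}
'e' @ 3: {1,2,3,4}
'e' @ 4: {1,2,3,4}
'e' @ 5: {1,2,3,4}
'b' @ 6: {5,6}
'c' @ 7: {7}  ✓accept
end set {7} — state 7 in

Answer: ACCEPT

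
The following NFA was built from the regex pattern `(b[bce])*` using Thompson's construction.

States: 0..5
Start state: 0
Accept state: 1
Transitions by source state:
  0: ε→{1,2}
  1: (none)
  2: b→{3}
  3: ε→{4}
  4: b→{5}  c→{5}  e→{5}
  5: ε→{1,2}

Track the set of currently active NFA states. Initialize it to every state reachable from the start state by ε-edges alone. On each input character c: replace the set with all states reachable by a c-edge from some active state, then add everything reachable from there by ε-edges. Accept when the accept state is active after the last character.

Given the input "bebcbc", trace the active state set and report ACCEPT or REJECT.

S₀ = ε-closure({0}) = {0,1,2}
'b' @ 1: {3,4}
'e' @ 2: {1,2,5}  [accepting]
'b' @ 3: {3,4}
'c' @ 4: {1,2,5}  [accepting]
'b' @ 5: {3,4}
'c' @ 6: {1,2,5}  [accepting]
end set {1,2,5} — state 1 in

Answer: ACCEPT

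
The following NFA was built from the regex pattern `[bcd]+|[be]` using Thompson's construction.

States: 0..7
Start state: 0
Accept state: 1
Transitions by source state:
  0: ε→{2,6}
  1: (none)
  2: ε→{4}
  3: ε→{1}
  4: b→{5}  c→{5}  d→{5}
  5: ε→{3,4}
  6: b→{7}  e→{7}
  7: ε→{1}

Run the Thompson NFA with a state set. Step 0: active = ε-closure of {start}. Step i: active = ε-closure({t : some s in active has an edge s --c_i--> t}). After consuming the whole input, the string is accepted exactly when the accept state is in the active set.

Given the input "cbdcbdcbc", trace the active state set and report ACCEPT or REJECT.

S₀ = ε-closure({0}) = {0,2,4,6}
'c' @ 1: {1,3,4,5}  (accept∈set)
'b' @ 2: {1,3,4,5}  (accept∈set)
'd' @ 3: {1,3,4,5}  (accept∈set)
'c' @ 4: {1,3,4,5}  (accept∈set)
'b' @ 5: {1,3,4,5}  (accept∈set)
'd' @ 6: {1,3,4,5}  (accept∈set)
'c' @ 7: {1,3,4,5}  (accept∈set)
'b' @ 8: {1,3,4,5}  (accept∈set)
'c' @ 9: {1,3,4,5}  (accept∈set)
end set {1,3,4,5} — state 1 in

Answer: ACCEPT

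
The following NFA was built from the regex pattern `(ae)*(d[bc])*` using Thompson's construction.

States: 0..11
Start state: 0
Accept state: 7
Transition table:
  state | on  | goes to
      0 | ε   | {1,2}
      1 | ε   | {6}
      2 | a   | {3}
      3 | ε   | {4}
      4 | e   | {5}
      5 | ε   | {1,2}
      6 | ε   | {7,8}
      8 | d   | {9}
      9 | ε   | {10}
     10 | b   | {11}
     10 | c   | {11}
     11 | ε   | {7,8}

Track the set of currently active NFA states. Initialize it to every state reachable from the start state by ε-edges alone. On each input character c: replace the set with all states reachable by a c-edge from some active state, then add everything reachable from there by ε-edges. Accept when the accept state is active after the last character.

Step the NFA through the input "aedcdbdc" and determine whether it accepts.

Answer: ACCEPT

Trace:
start: ε-closure({0}) = {0,1,2,6,7,8}
'a' @ 1: {3,4}
'e' @ 2: {1,2,5,6,7,8}  (accept∈set)
'd' @ 3: {9,10}
'c' @ 4: {7,8,11}  (accept∈set)
'd' @ 5: {9,10}
'b' @ 6: {7,8,11}  (accept∈set)
'd' @ 7: {9,10}
'c' @ 8: {7,8,11}  (accept∈set)
final: {7,8,11}; accept 7 in set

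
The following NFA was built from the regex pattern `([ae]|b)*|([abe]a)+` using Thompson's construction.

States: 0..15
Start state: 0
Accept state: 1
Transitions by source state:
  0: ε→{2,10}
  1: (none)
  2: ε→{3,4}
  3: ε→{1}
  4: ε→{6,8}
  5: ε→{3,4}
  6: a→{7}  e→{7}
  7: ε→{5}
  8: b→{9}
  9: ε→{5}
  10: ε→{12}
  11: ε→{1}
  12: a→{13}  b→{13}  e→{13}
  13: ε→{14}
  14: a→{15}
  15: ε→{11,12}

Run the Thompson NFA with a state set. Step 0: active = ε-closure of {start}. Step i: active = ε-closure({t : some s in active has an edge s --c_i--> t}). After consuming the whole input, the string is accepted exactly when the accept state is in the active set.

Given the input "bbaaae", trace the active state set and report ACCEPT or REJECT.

start: ε-closure({0}) = {0,1,2,3,4,6,8,10,12}
'b' @ 1: {1,3,4,5,6,8,9,13,14}  (accept∈set)
'b' @ 2: {1,3,4,5,6,8,9}  (accept∈set)
'a' @ 3: {1,3,4,5,6,7,8}  (accept∈set)
'a' @ 4: {1,3,4,5,6,7,8}  (accept∈set)
'a' @ 5: {1,3,4,5,6,7,8}  (accept∈set)
'e' @ 6: {1,3,4,5,6,7,8}  (accept∈set)
end set {1,3,4,5,6,7,8} — state 1 in

Answer: ACCEPT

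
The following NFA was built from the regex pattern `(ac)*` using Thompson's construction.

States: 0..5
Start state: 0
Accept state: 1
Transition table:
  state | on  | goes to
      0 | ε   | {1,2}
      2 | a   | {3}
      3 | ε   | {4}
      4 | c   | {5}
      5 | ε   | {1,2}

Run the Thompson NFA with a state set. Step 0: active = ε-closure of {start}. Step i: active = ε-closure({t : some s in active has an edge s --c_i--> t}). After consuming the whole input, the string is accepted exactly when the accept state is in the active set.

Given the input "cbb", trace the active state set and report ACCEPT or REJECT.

Answer: REJECT

Derivation:
S₀ = ε-closure({0}) = {0,1,2}
'c' @ 1: {}  — dead — no transitions
rest 'bb' ignored (set empty)
end set {} — state 1 not in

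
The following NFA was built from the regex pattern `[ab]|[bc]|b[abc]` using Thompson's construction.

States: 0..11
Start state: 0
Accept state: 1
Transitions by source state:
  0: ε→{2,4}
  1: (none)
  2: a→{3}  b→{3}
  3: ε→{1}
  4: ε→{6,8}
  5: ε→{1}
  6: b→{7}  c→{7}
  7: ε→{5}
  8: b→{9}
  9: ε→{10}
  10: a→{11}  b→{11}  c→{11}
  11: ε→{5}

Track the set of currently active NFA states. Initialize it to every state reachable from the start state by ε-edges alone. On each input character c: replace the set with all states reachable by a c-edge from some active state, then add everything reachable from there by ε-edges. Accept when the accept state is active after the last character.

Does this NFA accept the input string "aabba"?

S₀ = ε-closure({0}) = {0,2,4,6,8}
'a' @ 1: {1,3}  (accept∈set)
'a' @ 2: {}  — no active states
rest 'bba' ignored (set empty)
end set {} — state 1 not in

Answer: REJECT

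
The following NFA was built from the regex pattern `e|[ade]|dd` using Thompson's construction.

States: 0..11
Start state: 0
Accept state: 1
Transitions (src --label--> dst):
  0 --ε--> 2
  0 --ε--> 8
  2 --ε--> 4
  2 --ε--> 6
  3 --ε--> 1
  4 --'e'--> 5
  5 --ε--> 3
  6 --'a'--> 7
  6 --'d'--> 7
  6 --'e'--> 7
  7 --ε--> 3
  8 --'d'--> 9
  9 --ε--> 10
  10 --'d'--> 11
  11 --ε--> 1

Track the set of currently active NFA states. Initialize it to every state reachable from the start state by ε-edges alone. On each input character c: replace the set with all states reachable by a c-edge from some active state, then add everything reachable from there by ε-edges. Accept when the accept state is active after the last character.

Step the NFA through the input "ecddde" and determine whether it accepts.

Answer: REJECT

Derivation:
S₀ = ε-closure({0}) = {0,2,4,6,8}
'e' @ 1: {1,3,5,7}  [accepting]
'c' @ 2: {}  — dead — no transitions
rest 'ddde' ignored (set empty)
after full input: {}  (accept=1 not in)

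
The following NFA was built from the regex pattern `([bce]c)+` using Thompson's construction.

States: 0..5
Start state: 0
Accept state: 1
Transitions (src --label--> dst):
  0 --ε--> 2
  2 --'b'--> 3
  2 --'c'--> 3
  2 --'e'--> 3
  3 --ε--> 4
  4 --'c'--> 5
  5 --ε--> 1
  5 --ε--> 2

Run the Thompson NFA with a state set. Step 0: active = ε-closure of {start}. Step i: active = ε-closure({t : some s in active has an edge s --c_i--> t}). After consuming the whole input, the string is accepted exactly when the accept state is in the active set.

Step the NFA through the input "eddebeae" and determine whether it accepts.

start: ε-closure({0}) = {0,2}
'e' @ 1: {3,4}
'd' @ 2: {}  — no active states
rest 'debeae' ignored (set empty)
end set {} — state 1 not in

Answer: REJECT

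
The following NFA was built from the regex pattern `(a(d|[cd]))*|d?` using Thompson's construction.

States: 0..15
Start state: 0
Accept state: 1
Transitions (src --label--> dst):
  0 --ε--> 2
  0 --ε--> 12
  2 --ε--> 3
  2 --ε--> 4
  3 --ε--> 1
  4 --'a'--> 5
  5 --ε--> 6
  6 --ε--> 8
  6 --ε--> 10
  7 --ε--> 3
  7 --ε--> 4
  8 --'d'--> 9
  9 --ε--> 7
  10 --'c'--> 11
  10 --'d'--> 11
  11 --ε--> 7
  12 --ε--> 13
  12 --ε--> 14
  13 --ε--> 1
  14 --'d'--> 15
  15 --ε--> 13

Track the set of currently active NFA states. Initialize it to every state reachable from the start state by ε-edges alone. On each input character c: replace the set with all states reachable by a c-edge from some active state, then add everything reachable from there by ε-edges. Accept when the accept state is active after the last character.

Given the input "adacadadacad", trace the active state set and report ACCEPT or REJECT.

Answer: ACCEPT

Derivation:
start: ε-closure({0}) = {0,1,2,3,4,12,13,14}
'a' @ 1: {5,6,8,10}
'd' @ 2: {1,3,4,7,9,11}  [accepting]
'a' @ 3: {5,6,8,10}
'c' @ 4: {1,3,4,7,11}  [accepting]
'a' @ 5: {5,6,8,10}
'd' @ 6: {1,3,4,7,9,11}  [accepting]
'a' @ 7: {5,6,8,10}
'd' @ 8: {1,3,4,7,9,11}  [accepting]
'a' @ 9: {5,6,8,10}
'c' @ 10: {1,3,4,7,11}  [accepting]
'a' @ 11: {5,6,8,10}
'd' @ 12: {1,3,4,7,9,11}  [accepting]
end set {1,3,4,7,9,11} — state 1 in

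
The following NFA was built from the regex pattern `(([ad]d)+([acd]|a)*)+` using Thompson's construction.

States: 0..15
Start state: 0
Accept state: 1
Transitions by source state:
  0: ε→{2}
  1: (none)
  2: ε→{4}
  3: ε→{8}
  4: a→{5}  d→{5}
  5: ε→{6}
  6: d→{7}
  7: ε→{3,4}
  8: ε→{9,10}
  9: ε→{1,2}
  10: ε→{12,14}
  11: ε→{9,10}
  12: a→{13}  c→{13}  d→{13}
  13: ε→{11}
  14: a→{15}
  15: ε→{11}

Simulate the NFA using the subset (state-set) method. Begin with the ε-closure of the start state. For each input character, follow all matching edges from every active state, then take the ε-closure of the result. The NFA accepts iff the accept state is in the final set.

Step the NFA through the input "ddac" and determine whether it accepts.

initial (ε-close {0}): {0,2,4}
'd' @ 1: {5,6}
'd' @ 2: {1,2,3,4,7,8,9,10,12,14}  ✓accept
'a' @ 3: {1,2,4,5,6,9,10,11,12,13,14,15}  ✓accept
'c' @ 4: {1,2,4,9,10,11,12,13,14}  ✓accept
end set {1,2,4,9,10,11,12,13,14} — state 1 in

Answer: ACCEPT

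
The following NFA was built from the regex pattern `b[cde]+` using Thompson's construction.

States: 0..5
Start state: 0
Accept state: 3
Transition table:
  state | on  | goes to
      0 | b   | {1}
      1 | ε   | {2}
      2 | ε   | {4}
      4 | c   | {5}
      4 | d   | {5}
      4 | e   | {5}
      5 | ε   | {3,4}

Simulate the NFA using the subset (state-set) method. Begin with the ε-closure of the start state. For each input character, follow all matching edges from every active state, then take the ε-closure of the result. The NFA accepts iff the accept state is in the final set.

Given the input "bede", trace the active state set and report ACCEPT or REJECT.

initial (ε-close {0}): {0}
'b' @ 1: {1,2,4}
'e' @ 2: {3,4,5}  (accept∈set)
'd' @ 3: {3,4,5}  (accept∈set)
'e' @ 4: {3,4,5}  (accept∈set)
end set {3,4,5} — state 3 in

Answer: ACCEPT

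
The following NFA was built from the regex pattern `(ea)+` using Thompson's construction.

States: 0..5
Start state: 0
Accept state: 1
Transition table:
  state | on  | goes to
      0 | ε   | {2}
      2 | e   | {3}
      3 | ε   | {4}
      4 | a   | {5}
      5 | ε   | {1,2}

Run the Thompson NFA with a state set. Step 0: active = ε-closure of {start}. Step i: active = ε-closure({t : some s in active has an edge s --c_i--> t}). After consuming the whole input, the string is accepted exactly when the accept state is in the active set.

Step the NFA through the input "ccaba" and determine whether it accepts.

Answer: REJECT

Steps:
initial (ε-close {0}): {0,2}
'c' @ 1: {}  — state set empty
rest 'caba' ignored (set empty)
end set {} — state 1 not in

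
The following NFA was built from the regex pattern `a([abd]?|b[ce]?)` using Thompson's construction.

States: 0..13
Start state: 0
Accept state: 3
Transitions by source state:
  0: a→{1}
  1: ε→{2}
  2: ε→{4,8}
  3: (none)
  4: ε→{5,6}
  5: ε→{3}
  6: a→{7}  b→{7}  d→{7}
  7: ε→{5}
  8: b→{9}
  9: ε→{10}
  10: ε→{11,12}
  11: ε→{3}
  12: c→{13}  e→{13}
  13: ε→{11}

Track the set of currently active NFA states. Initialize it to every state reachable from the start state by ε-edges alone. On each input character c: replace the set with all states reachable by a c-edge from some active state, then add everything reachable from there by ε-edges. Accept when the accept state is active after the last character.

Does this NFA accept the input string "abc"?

Answer: ACCEPT

Derivation:
start: ε-closure({0}) = {0}
'a' @ 1: {1,2,3,4,5,6,8}  ✓accept
'b' @ 2: {3,5,7,9,10,11,12}  ✓accept
'c' @ 3: {3,11,13}  ✓accept
end set {3,11,13} — state 3 in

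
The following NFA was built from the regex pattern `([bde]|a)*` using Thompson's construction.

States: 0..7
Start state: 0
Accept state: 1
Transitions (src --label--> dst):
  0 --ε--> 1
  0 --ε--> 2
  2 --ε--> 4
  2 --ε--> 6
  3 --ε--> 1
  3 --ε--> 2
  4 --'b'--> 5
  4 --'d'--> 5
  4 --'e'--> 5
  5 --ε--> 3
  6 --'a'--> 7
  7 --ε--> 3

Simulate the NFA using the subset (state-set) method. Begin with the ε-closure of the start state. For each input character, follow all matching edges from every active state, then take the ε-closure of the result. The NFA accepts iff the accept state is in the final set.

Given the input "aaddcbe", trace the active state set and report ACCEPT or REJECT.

start: ε-closure({0}) = {0,1,2,4,6}
'a' @ 1: {1,2,3,4,6,7}  [accepting]
'a' @ 2: {1,2,3,4,6,7}  [accepting]
'd' @ 3: {1,2,3,4,5,6}  [accepting]
'd' @ 4: {1,2,3,4,5,6}  [accepting]
'c' @ 5: {}  — no active states
rest 'be' ignored (set empty)
after full input: {}  (accept=1 not in)

Answer: REJECT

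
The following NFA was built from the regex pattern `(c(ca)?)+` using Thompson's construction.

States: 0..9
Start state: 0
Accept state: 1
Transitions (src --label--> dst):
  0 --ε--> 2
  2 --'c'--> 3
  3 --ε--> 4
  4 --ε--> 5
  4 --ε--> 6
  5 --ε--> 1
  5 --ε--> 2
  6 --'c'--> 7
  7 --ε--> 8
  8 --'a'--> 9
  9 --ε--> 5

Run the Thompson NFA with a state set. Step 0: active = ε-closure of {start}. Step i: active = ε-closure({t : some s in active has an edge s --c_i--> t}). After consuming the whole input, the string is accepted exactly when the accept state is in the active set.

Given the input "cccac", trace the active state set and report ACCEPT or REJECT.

initial (ε-close {0}): {0,2}
'c' @ 1: {1,2,3,4,5,6}  ✓accept
'c' @ 2: {1,2,3,4,5,6,7,8}  ✓accept
'c' @ 3: {1,2,3,4,5,6,7,8}  ✓accept
'a' @ 4: {1,2,5,9}  ✓accept
'c' @ 5: {1,2,3,4,5,6}  ✓accept
end set {1,2,3,4,5,6} — state 1 in

Answer: ACCEPT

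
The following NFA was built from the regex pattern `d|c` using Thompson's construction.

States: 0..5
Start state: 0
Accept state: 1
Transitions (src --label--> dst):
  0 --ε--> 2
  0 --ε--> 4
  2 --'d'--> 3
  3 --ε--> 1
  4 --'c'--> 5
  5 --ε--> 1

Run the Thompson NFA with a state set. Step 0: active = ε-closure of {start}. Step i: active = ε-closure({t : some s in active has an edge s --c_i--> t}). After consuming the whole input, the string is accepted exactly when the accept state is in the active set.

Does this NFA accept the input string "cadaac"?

S₀ = ε-closure({0}) = {0,2,4}
'c' @ 1: {1,5}  ✓accept
'a' @ 2: {}  — state set empty
rest 'daac' ignored (set empty)
end set {} — state 1 not in

Answer: REJECT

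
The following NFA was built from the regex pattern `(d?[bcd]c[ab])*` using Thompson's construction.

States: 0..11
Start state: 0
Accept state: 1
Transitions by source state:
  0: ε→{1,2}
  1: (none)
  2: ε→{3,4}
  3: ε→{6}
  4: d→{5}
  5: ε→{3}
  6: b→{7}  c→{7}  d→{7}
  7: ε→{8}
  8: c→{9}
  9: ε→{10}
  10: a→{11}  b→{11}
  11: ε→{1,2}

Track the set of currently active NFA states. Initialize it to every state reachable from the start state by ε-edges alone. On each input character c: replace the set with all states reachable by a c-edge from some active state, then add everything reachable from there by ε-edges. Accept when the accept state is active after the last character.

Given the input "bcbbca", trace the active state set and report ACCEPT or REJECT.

Answer: ACCEPT

Steps:
S₀ = ε-closure({0}) = {0,1,2,3,4,6}
'b' @ 1: {7,8}
'c' @ 2: {9,10}
'b' @ 3: {1,2,3,4,6,11}  (accept∈set)
'b' @ 4: {7,8}
'c' @ 5: {9,10}
'a' @ 6: {1,2,3,4,6,11}  (accept∈set)
after full input: {1,2,3,4,6,11}  (accept=1 in)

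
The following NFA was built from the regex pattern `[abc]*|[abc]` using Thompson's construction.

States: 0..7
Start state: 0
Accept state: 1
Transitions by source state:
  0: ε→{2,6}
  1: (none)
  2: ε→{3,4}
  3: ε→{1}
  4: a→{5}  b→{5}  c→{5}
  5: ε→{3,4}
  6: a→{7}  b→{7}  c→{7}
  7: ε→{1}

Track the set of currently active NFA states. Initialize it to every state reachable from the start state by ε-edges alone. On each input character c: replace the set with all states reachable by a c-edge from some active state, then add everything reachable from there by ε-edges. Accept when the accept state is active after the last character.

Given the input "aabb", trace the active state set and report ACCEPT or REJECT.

Answer: ACCEPT

Steps:
S₀ = ε-closure({0}) = {0,1,2,3,4,6}
'a' @ 1: {1,3,4,5,7}  [accepting]
'a' @ 2: {1,3,4,5}  [accepting]
'b' @ 3: {1,3,4,5}  [accepting]
'b' @ 4: {1,3,4,5}  [accepting]
final: {1,3,4,5}; accept 1 in set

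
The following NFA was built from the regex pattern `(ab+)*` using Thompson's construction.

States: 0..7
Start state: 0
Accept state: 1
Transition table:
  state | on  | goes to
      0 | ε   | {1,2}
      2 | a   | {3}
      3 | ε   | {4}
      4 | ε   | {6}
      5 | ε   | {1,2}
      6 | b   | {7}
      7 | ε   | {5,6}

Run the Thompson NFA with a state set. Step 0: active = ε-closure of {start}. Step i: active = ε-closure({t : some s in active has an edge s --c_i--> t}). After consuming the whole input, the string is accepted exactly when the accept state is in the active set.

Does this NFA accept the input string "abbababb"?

Answer: ACCEPT

Steps:
start: ε-closure({0}) = {0,1,2}
'a' @ 1: {3,4,6}
'b' @ 2: {1,2,5,6,7}  (accept∈set)
'b' @ 3: {1,2,5,6,7}  (accept∈set)
'a' @ 4: {3,4,6}
'b' @ 5: {1,2,5,6,7}  (accept∈set)
'a' @ 6: {3,4,6}
'b' @ 7: {1,2,5,6,7}  (accept∈set)
'b' @ 8: {1,2,5,6,7}  (accept∈set)
after full input: {1,2,5,6,7}  (accept=1 in)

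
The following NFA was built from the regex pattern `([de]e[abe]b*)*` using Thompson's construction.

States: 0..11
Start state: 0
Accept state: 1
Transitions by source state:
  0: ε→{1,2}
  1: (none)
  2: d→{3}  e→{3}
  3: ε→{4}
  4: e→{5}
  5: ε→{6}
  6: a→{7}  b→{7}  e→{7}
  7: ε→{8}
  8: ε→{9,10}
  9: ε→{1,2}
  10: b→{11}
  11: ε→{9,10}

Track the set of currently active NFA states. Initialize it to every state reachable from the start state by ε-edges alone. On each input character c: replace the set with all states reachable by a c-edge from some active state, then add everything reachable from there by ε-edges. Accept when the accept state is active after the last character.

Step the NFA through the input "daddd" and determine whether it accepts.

initial (ε-close {0}): {0,1,2}
'd' @ 1: {3,4}
'a' @ 2: {}  — no active states
rest 'ddd' ignored (set empty)
end set {} — state 1 not in

Answer: REJECT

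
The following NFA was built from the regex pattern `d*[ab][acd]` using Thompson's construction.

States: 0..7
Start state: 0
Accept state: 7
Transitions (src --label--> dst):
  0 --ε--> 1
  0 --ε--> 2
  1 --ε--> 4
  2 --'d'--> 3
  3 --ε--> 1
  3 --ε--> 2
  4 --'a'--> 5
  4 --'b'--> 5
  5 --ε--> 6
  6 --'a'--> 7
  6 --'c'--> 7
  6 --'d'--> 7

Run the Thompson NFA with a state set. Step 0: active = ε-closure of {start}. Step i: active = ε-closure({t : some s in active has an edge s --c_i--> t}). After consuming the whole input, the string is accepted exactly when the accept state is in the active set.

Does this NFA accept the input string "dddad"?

Answer: ACCEPT

Steps:
S₀ = ε-closure({0}) = {0,1,2,4}
'd' @ 1: {1,2,3,4}
'd' @ 2: {1,2,3,4}
'd' @ 3: {1,2,3,4}
'a' @ 4: {5,6}
'd' @ 5: {7}  [accepting]
after full input: {7}  (accept=7 in)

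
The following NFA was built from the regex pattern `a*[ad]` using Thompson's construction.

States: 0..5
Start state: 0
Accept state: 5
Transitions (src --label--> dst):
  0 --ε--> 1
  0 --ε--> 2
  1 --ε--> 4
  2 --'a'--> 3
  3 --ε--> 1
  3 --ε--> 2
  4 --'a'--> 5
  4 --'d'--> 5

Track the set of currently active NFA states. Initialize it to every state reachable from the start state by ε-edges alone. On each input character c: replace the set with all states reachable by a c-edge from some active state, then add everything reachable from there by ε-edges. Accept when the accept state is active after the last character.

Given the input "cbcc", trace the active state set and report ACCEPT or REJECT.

S₀ = ε-closure({0}) = {0,1,2,4}
'c' @ 1: {}  — no active states
rest 'bcc' ignored (set empty)
end set {} — state 5 not in

Answer: REJECT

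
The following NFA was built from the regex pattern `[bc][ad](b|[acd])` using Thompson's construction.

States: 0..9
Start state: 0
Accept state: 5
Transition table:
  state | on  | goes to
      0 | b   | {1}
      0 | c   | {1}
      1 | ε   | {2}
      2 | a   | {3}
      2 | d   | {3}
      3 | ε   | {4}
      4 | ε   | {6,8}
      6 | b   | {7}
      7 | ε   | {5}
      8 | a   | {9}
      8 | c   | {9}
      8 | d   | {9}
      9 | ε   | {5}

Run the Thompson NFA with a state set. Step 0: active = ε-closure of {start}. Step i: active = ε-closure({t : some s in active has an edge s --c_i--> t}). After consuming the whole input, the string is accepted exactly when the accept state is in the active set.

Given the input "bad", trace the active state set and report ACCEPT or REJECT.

initial (ε-close {0}): {0}
'b' @ 1: {1,2}
'a' @ 2: {3,4,6,8}
'd' @ 3: {5,9}  ✓accept
final: {5,9}; accept 5 in set

Answer: ACCEPT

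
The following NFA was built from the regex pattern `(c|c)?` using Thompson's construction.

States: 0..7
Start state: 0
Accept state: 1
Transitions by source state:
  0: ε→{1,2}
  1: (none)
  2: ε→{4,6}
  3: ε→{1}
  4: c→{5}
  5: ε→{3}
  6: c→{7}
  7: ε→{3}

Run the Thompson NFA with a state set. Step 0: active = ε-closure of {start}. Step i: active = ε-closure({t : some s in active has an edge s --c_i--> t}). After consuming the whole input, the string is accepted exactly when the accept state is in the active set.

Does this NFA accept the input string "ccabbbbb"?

Answer: REJECT

Steps:
start: ε-closure({0}) = {0,1,2,4,6}
'c' @ 1: {1,3,5,7}  ✓accept
'c' @ 2: {}  — no active states
rest 'abbbbb' ignored (set empty)
after full input: {}  (accept=1 not in)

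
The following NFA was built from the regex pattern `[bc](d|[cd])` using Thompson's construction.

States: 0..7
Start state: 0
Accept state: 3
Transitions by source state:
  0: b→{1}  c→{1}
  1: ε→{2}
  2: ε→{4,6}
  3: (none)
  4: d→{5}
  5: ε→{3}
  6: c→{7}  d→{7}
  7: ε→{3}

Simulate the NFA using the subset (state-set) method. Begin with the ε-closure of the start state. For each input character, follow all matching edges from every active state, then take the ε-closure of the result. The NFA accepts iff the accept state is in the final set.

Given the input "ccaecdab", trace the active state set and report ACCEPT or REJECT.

Answer: REJECT

Steps:
initial (ε-close {0}): {0}
'c' @ 1: {1,2,4,6}
'c' @ 2: {3,7}  (accept∈set)
'a' @ 3: {}  — no active states
rest 'ecdab' ignored (set empty)
after full input: {}  (accept=3 not in)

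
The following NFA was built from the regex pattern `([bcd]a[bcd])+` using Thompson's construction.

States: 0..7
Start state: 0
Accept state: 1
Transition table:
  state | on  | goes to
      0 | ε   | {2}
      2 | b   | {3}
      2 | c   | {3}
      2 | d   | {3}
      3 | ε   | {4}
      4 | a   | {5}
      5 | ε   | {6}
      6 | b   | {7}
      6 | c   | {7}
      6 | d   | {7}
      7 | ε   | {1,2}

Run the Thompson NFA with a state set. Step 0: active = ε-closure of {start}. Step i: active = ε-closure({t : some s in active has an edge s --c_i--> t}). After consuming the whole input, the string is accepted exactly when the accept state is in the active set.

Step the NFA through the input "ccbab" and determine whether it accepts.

initial (ε-close {0}): {0,2}
'c' @ 1: {3,4}
'c' @ 2: {}  — dead — no transitions
rest 'bab' ignored (set empty)
final: {}; accept 1 not in set

Answer: REJECT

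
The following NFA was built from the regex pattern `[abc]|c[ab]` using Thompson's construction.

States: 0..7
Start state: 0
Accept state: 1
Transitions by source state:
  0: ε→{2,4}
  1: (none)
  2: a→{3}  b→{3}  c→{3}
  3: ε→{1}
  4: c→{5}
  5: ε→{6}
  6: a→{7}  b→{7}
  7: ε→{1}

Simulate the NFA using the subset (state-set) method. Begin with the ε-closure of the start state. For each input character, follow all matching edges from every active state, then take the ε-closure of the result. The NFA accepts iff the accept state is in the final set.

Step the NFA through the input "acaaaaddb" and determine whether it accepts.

initial (ε-close {0}): {0,2,4}
'a' @ 1: {1,3}  (accept∈set)
'c' @ 2: {}  — no active states
rest 'aaaaddb' ignored (set empty)
after full input: {}  (accept=1 not in)

Answer: REJECT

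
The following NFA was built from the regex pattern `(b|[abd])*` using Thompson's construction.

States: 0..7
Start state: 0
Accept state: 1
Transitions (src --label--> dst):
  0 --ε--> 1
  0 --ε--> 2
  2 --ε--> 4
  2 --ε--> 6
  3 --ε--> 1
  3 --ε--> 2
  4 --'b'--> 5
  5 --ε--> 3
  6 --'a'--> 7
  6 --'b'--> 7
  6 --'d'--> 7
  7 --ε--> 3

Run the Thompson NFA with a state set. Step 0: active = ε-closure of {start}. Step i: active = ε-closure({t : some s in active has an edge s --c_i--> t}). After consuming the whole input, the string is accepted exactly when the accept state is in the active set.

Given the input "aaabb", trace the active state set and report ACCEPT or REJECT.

Answer: ACCEPT

Steps:
S₀ = ε-closure({0}) = {0,1,2,4,6}
'a' @ 1: {1,2,3,4,6,7}  ✓accept
'a' @ 2: {1,2,3,4,6,7}  ✓accept
'a' @ 3: {1,2,3,4,6,7}  ✓accept
'b' @ 4: {1,2,3,4,5,6,7}  ✓accept
'b' @ 5: {1,2,3,4,5,6,7}  ✓accept
after full input: {1,2,3,4,5,6,7}  (accept=1 in)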